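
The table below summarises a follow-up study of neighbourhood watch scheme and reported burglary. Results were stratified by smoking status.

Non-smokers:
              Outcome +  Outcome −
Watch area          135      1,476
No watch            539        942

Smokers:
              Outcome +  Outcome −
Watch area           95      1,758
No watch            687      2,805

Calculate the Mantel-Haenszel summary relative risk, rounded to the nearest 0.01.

0.24

RR_MH = Σ(aᵢ·n₀ᵢ/nᵢ) / Σ(cᵢ·n₁ᵢ/nᵢ), with n₁ᵢ = aᵢ+bᵢ (exposed), n₀ᵢ = cᵢ+dᵢ (unexposed), nᵢ = n₁ᵢ+n₀ᵢ.
Stratum 1 (Non-smokers): n₁ = 1611, n₀ = 1481, n = 3092; a·n₀/n = 135·1481/3092 = 64.6620; c·n₁/n = 539·1611/3092 = 280.8309
Stratum 2 (Smokers): n₁ = 1853, n₀ = 3492, n = 5345; a·n₀/n = 95·3492/5345 = 62.0655; c·n₁/n = 687·1853/5345 = 238.1686
RR_MH = (64.6620 + 62.0655) / (280.8309 + 238.1686) = 126.7275 / 518.9994 = 0.24418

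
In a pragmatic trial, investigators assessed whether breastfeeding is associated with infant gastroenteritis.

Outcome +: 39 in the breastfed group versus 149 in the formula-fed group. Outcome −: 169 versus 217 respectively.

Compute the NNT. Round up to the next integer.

Risk in treated group = 39/208 = 0.18750; risk in control = 149/366 = 0.40710.
Absolute risk reduction = 0.40710 − 0.18750 = 0.21960
NNT = 1 / ARR = 1 / 0.21960 = 4.554 → round up → 5

5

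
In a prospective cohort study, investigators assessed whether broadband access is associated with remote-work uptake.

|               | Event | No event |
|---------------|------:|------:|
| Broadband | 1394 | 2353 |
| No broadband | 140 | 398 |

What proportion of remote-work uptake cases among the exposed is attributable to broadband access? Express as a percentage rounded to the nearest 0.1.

30.1

Cells: a = 1394, b = 2353, c = 140, d = 398.
Risk in exposed = 1394/3747 = 0.37203; risk in unexposed = 140/538 = 0.26022.
RR = 0.37203/0.26022 = 1.42966
AR% = (RR − 1)/RR × 100 = (1.42966 − 1)/1.42966 × 100 = 30.0534%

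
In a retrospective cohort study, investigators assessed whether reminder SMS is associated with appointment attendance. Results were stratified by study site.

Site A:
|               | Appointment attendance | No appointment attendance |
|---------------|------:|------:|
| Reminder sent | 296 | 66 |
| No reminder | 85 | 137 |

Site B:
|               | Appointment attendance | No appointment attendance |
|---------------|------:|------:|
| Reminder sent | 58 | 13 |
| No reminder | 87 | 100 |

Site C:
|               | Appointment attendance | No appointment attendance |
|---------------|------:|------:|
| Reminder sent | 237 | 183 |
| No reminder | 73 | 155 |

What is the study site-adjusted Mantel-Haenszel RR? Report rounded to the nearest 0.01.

RR_MH = Σ(aᵢ·n₀ᵢ/nᵢ) / Σ(cᵢ·n₁ᵢ/nᵢ), with n₁ᵢ = aᵢ+bᵢ (exposed), n₀ᵢ = cᵢ+dᵢ (unexposed), nᵢ = n₁ᵢ+n₀ᵢ.
Stratum 1 (Site A): n₁ = 362, n₀ = 222, n = 584; a·n₀/n = 296·222/584 = 112.5205; c·n₁/n = 85·362/584 = 52.6884
Stratum 2 (Site B): n₁ = 71, n₀ = 187, n = 258; a·n₀/n = 58·187/258 = 42.0388; c·n₁/n = 87·71/258 = 23.9419
Stratum 3 (Site C): n₁ = 420, n₀ = 228, n = 648; a·n₀/n = 237·228/648 = 83.3889; c·n₁/n = 73·420/648 = 47.3148
RR_MH = (112.5205 + 42.0388 + 83.3889) / (52.6884 + 23.9419 + 47.3148) = 237.9482 / 123.9450 = 1.91979

1.92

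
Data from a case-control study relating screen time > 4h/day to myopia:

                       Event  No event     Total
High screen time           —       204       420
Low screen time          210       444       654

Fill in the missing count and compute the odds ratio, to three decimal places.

The missing cell is in the exposed row: 420 − 204 = 216.
So a = 216, b = 204, c = 210, d = 444.
OR = (a·d)/(b·c) = (216 × 444) / (204 × 210) = 95904 / 42840 = 2.23866

2.239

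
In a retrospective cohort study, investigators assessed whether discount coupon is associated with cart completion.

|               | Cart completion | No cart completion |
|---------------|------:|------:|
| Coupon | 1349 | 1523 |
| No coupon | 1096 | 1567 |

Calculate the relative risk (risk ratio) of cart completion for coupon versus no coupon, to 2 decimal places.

1.14

Cells: a = 1349, b = 1523, c = 1096, d = 1567.
Risk in exposed = 1349/2872 = 0.46971; risk in unexposed = 1096/2663 = 0.41157.
RR = 0.46971 / 0.41157 = 1.14127
The risk among the exposed is 1.14 times that among the unexposed.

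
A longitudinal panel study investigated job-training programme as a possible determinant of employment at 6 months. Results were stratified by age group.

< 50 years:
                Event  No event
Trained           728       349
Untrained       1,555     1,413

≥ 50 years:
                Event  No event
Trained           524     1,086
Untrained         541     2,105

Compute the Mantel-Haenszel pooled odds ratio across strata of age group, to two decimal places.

1.89

OR_MH = Σ(aᵢdᵢ/nᵢ) / Σ(bᵢcᵢ/nᵢ), where nᵢ is the stratum total.
Stratum 1 (< 50 years): n = 4045; a·d/n = 728·1413/4045 = 254.3051; b·c/n = 349·1555/4045 = 134.1644
Stratum 2 (≥ 50 years): n = 4256; a·d/n = 524·2105/4256 = 259.1682; b·c/n = 1086·541/4256 = 138.0465
OR_MH = (254.3051 + 259.1682) / (134.1644 + 138.0465) = 513.4733 / 272.2109 = 1.88631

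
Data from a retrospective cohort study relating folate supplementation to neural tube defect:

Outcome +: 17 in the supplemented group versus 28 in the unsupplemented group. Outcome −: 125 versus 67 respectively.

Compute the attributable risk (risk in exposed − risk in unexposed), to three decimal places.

-0.175

From the description: a = 17, b = 125, c = 28, d = 67.
Risk in exposed = 17/142 = 0.119718; risk in unexposed = 28/95 = 0.294737.
Risk difference = 0.119718 − 0.294737 = -0.175019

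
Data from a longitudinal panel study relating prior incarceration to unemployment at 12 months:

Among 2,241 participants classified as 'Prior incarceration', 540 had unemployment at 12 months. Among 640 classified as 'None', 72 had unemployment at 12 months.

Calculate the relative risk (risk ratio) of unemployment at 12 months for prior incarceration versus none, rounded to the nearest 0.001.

From the description: a = 540, b = 1701, c = 72, d = 568.
Risk in exposed = 540/2241 = 0.24096; risk in unexposed = 72/640 = 0.11250.
RR = 0.24096 / 0.11250 = 2.14190
The risk among the exposed is 2.14 times that among the unexposed.

2.142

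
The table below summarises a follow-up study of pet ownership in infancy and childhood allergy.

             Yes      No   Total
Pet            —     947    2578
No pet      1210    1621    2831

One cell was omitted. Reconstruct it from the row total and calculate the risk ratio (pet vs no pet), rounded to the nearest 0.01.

1.48

The missing cell is in the exposed row: 2578 − 947 = 1631.
So a = 1631, b = 947, c = 1210, d = 1621.
RR = [a/(a+b)] / [c/(c+d)] = (1631/2578) / (1210/2831) = 0.63266/0.42741 = 1.48022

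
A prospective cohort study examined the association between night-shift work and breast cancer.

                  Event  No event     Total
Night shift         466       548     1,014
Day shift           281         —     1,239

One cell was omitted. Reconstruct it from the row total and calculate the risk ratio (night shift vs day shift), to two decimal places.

The missing cell is in the unexposed row: 1239 − 281 = 958.
So a = 466, b = 548, c = 281, d = 958.
RR = [a/(a+b)] / [c/(c+d)] = (466/1014) / (281/1239) = 0.45957/0.22680 = 2.02634

2.03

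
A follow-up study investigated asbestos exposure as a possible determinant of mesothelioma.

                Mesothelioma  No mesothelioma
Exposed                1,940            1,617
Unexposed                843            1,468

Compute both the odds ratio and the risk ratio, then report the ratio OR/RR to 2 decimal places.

Cells: a = 1940, b = 1617, c = 843, d = 1468.
OR = (1940·1468)/(1617·843) = 2847920/1363131 = 2.08925
Risk in exposed = 1940/3557 = 0.54540; risk in unexposed = 843/2311 = 0.36478; RR = 1.49517
OR/RR = 2.08925 / 1.49517 = 1.39733
The outcome is not rare, so the OR lies further from 1 than the RR.

1.40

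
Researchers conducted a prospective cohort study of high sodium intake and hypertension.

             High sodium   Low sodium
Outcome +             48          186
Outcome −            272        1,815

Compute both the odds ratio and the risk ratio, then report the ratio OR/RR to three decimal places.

1.067

Reading the table with exposure as columns: a = 48 (High sodium, case), b = 272 (High sodium, non-case), c = 186 (Low sodium, case), d = 1815.
OR = (48·1815)/(272·186) = 87120/50592 = 1.72201
Risk in exposed = 48/320 = 0.15000; risk in unexposed = 186/2001 = 0.09295; RR = 1.61371
OR/RR = 1.72201 / 1.61371 = 1.06711
The outcome is not rare, so the OR lies further from 1 than the RR.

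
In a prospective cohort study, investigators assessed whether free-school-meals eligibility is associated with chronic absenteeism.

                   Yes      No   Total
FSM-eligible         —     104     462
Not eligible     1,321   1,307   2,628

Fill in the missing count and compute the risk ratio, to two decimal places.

The missing cell is in the exposed row: 462 − 104 = 358.
So a = 358, b = 104, c = 1321, d = 1307.
RR = [a/(a+b)] / [c/(c+d)] = (358/462) / (1321/2628) = 0.77489/0.50266 = 1.54157

1.54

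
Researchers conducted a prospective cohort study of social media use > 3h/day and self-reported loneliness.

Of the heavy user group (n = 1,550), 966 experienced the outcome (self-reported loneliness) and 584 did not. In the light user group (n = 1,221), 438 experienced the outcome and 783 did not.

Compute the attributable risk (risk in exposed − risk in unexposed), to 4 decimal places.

0.2645

From the description: a = 966, b = 584, c = 438, d = 783.
Risk in exposed = 966/1550 = 0.623226; risk in unexposed = 438/1221 = 0.358722.
Risk difference = 0.623226 − 0.358722 = 0.264503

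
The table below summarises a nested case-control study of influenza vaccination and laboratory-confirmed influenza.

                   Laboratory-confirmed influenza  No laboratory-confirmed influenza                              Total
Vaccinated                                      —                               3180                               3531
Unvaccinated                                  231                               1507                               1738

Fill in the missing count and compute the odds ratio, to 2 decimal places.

0.72

The missing cell is in the exposed row: 3531 − 3180 = 351.
So a = 351, b = 3180, c = 231, d = 1507.
OR = (a·d)/(b·c) = (351 × 1507) / (3180 × 231) = 528957 / 734580 = 0.72008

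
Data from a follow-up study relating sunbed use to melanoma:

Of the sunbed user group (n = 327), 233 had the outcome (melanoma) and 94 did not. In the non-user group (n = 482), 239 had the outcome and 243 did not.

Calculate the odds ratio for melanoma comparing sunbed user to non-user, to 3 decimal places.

2.520

From the description: a = 233, b = 94, c = 239, d = 243.
OR = (a·d)/(b·c) = (233 × 243) / (94 × 239) = 56619 / 22466 = 2.52021
The odds of melanoma are about 2.52 times as high in the sunbed user group.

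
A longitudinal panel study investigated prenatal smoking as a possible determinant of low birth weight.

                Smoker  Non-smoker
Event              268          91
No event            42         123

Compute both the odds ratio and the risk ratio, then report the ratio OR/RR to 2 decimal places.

Reading the table with exposure as columns: a = 268 (Smoker, case), b = 42 (Smoker, non-case), c = 91 (Non-smoker, case), d = 123.
OR = (268·123)/(42·91) = 32964/3822 = 8.62480
Risk in exposed = 268/310 = 0.86452; risk in unexposed = 91/214 = 0.42523; RR = 2.03304
OR/RR = 8.62480 / 2.03304 = 4.24232
The outcome is not rare, so the OR lies further from 1 than the RR.

4.24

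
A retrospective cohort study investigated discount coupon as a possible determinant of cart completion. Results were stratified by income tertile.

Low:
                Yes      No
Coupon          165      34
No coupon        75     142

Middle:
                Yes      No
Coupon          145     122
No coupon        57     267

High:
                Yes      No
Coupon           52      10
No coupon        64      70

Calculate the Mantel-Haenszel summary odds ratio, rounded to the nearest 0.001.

OR_MH = Σ(aᵢdᵢ/nᵢ) / Σ(bᵢcᵢ/nᵢ), where nᵢ is the stratum total.
Stratum 1 (Low): n = 416; a·d/n = 165·142/416 = 56.3221; b·c/n = 34·75/416 = 6.1298
Stratum 2 (Middle): n = 591; a·d/n = 145·267/591 = 65.5076; b·c/n = 122·57/591 = 11.7665
Stratum 3 (High): n = 196; a·d/n = 52·70/196 = 18.5714; b·c/n = 10·64/196 = 3.2653
OR_MH = (56.3221 + 65.5076 + 18.5714) / (6.1298 + 11.7665 + 3.2653) = 140.4012 / 21.1616 = 6.63471

6.635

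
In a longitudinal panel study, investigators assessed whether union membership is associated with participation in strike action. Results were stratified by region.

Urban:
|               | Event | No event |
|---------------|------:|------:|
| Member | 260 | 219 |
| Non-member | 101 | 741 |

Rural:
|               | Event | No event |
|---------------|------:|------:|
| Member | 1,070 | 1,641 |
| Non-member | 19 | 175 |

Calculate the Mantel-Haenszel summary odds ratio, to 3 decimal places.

7.654

OR_MH = Σ(aᵢdᵢ/nᵢ) / Σ(bᵢcᵢ/nᵢ), where nᵢ is the stratum total.
Stratum 1 (Urban): n = 1321; a·d/n = 260·741/1321 = 145.8441; b·c/n = 219·101/1321 = 16.7441
Stratum 2 (Rural): n = 2905; a·d/n = 1070·175/2905 = 64.4578; b·c/n = 1641·19/2905 = 10.7329
OR_MH = (145.8441 + 64.4578) / (16.7441 + 10.7329) = 210.3019 / 27.4770 = 7.65374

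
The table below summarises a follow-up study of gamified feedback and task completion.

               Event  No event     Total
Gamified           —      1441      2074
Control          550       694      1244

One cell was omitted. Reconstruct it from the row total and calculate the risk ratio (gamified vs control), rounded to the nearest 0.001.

The missing cell is in the exposed row: 2074 − 1441 = 633.
So a = 633, b = 1441, c = 550, d = 694.
RR = [a/(a+b)] / [c/(c+d)] = (633/2074) / (550/1244) = 0.30521/0.44212 = 0.69032

0.690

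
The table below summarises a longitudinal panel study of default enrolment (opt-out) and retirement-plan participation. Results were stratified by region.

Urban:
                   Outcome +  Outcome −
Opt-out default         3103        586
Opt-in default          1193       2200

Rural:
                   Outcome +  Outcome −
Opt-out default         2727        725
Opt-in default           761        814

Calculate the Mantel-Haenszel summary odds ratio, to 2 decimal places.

6.74

OR_MH = Σ(aᵢdᵢ/nᵢ) / Σ(bᵢcᵢ/nᵢ), where nᵢ is the stratum total.
Stratum 1 (Urban): n = 7082; a·d/n = 3103·2200/7082 = 963.9367; b·c/n = 586·1193/7082 = 98.7148
Stratum 2 (Rural): n = 5027; a·d/n = 2727·814/5027 = 441.5711; b·c/n = 725·761/5027 = 109.7523
OR_MH = (963.9367 + 441.5711) / (98.7148 + 109.7523) = 1405.5079 / 208.4671 = 6.74211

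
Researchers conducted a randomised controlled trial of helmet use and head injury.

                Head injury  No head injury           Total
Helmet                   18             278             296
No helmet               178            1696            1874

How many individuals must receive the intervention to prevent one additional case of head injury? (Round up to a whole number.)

Risk in treated group = 18/296 = 0.06081; risk in control = 178/1874 = 0.09498.
Absolute risk reduction = 0.09498 − 0.06081 = 0.03417
NNT = 1 / ARR = 1 / 0.03417 = 29.263 → round up → 30

30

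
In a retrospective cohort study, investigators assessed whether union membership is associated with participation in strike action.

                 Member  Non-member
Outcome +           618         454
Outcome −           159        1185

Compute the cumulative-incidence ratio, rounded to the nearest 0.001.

2.871

Reading the table with exposure as columns: a = 618 (Member, case), b = 159 (Member, non-case), c = 454 (Non-member, case), d = 1185.
Risk in exposed = 618/777 = 0.79537; risk in unexposed = 454/1639 = 0.27700.
RR = 0.79537 / 0.27700 = 2.87138
The risk among the exposed is 2.87 times that among the unexposed.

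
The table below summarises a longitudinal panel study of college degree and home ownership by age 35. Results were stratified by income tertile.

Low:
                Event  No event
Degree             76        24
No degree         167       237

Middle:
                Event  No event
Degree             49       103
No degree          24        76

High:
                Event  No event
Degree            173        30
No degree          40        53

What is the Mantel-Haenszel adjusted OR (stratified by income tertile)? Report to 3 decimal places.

OR_MH = Σ(aᵢdᵢ/nᵢ) / Σ(bᵢcᵢ/nᵢ), where nᵢ is the stratum total.
Stratum 1 (Low): n = 504; a·d/n = 76·237/504 = 35.7381; b·c/n = 24·167/504 = 7.9524
Stratum 2 (Middle): n = 252; a·d/n = 49·76/252 = 14.7778; b·c/n = 103·24/252 = 9.8095
Stratum 3 (High): n = 296; a·d/n = 173·53/296 = 30.9764; b·c/n = 30·40/296 = 4.0541
OR_MH = (35.7381 + 14.7778 + 30.9764) / (7.9524 + 9.8095 + 4.0541) = 81.4922 / 21.8160 = 3.73544

3.735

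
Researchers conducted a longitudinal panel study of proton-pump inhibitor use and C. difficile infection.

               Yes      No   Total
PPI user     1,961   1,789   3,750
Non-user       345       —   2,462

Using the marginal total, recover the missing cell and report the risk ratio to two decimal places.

The missing cell is in the unexposed row: 2462 − 345 = 2117.
So a = 1961, b = 1789, c = 345, d = 2117.
RR = [a/(a+b)] / [c/(c+d)] = (1961/3750) / (345/2462) = 0.52293/0.14013 = 3.73177

3.73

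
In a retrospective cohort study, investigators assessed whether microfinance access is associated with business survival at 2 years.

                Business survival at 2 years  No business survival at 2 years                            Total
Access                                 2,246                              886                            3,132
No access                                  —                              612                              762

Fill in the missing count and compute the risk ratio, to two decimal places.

3.64

The missing cell is in the unexposed row: 762 − 612 = 150.
So a = 2246, b = 886, c = 150, d = 612.
RR = [a/(a+b)] / [c/(c+d)] = (2246/3132) / (150/762) = 0.71711/0.19685 = 3.64294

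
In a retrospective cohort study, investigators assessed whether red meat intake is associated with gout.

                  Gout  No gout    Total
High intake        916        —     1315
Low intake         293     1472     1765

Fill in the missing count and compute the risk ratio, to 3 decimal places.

4.196

The missing cell is in the exposed row: 1315 − 916 = 399.
So a = 916, b = 399, c = 293, d = 1472.
RR = [a/(a+b)] / [c/(c+d)] = (916/1315) / (293/1765) = 0.69658/0.16601 = 4.19611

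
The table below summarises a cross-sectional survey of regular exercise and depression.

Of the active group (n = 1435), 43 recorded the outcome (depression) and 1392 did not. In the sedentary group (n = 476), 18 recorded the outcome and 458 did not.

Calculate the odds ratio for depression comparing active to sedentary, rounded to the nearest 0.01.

From the description: a = 43, b = 1392, c = 18, d = 458.
OR = (a·d)/(b·c) = (43 × 458) / (1392 × 18) = 19694 / 25056 = 0.78600
Exposure is associated with lower odds of depression (OR = 0.79 < 1).

0.79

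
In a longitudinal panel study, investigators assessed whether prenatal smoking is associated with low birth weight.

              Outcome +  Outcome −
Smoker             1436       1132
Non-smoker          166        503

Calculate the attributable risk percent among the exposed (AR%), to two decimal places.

55.63

Cells: a = 1436, b = 1132, c = 166, d = 503.
Risk in exposed = 1436/2568 = 0.55919; risk in unexposed = 166/669 = 0.24813.
RR = 0.55919/0.24813 = 2.25360
AR% = (RR − 1)/RR × 100 = (2.25360 − 1)/2.25360 × 100 = 55.6266%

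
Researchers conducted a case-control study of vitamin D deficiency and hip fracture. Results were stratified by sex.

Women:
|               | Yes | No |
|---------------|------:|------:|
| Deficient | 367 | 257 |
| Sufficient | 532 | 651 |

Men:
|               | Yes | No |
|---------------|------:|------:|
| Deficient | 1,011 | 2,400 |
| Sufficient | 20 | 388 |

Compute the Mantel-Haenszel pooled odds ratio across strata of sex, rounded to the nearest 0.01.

OR_MH = Σ(aᵢdᵢ/nᵢ) / Σ(bᵢcᵢ/nᵢ), where nᵢ is the stratum total.
Stratum 1 (Women): n = 1807; a·d/n = 367·651/1807 = 132.2175; b·c/n = 257·532/1807 = 75.6635
Stratum 2 (Men): n = 3819; a·d/n = 1011·388/3819 = 102.7148; b·c/n = 2400·20/3819 = 12.5687
OR_MH = (132.2175 + 102.7148) / (75.6635 + 12.5687) = 234.9323 / 88.2323 = 2.66266

2.66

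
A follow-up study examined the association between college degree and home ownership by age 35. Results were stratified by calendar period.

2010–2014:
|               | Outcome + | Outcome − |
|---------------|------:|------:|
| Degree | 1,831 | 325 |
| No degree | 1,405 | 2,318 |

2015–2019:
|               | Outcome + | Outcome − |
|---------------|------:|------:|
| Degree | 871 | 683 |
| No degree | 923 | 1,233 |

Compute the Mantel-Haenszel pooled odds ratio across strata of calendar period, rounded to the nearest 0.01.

OR_MH = Σ(aᵢdᵢ/nᵢ) / Σ(bᵢcᵢ/nᵢ), where nᵢ is the stratum total.
Stratum 1 (2010–2014): n = 5879; a·d/n = 1831·2318/5879 = 721.9354; b·c/n = 325·1405/5879 = 77.6705
Stratum 2 (2015–2019): n = 3710; a·d/n = 871·1233/3710 = 289.4725; b·c/n = 683·923/3710 = 169.9216
OR_MH = (721.9354 + 289.4725) / (77.6705 + 169.9216) = 1011.4079 / 247.5921 = 4.08498

4.08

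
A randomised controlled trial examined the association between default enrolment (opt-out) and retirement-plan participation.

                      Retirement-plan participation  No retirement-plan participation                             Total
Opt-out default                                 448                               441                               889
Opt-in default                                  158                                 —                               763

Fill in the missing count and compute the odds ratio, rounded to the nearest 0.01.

3.89

The missing cell is in the unexposed row: 763 − 158 = 605.
So a = 448, b = 441, c = 158, d = 605.
OR = (a·d)/(b·c) = (448 × 605) / (441 × 158) = 271040 / 69678 = 3.88989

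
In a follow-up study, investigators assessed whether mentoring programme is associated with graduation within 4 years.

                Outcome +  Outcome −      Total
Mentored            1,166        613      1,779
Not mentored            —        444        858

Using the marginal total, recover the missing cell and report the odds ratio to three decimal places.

The missing cell is in the unexposed row: 858 − 444 = 414.
So a = 1166, b = 613, c = 414, d = 444.
OR = (a·d)/(b·c) = (1166 × 444) / (613 × 414) = 517704 / 253782 = 2.03996

2.040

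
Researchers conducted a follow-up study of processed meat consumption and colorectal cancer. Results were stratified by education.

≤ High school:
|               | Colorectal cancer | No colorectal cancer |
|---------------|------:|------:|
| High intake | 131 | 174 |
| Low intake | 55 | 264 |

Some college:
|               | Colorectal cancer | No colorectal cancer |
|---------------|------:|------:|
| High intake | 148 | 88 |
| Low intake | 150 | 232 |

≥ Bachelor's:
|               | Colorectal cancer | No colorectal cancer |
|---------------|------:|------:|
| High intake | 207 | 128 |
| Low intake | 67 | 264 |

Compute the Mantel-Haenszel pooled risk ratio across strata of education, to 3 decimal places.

2.217

RR_MH = Σ(aᵢ·n₀ᵢ/nᵢ) / Σ(cᵢ·n₁ᵢ/nᵢ), with n₁ᵢ = aᵢ+bᵢ (exposed), n₀ᵢ = cᵢ+dᵢ (unexposed), nᵢ = n₁ᵢ+n₀ᵢ.
Stratum 1 (≤ High school): n₁ = 305, n₀ = 319, n = 624; a·n₀/n = 131·319/624 = 66.9696; c·n₁/n = 55·305/624 = 26.8830
Stratum 2 (Some college): n₁ = 236, n₀ = 382, n = 618; a·n₀/n = 148·382/618 = 91.4822; c·n₁/n = 150·236/618 = 57.2816
Stratum 3 (≥ Bachelor's): n₁ = 335, n₀ = 331, n = 666; a·n₀/n = 207·331/666 = 102.8784; c·n₁/n = 67·335/666 = 33.7012
RR_MH = (66.9696 + 91.4822 + 102.8784) / (26.8830 + 57.2816 + 33.7012) = 261.3301 / 117.8658 = 2.21718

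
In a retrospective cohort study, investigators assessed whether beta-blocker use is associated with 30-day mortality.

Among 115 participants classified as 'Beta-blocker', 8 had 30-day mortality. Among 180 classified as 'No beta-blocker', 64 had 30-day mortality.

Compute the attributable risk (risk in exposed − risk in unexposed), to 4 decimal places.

-0.2860

From the description: a = 8, b = 107, c = 64, d = 116.
Risk in exposed = 8/115 = 0.069565; risk in unexposed = 64/180 = 0.355556.
Risk difference = 0.069565 − 0.355556 = -0.285990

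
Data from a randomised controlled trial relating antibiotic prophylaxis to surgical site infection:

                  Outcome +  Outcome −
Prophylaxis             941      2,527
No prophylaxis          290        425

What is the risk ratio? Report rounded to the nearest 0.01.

Cells: a = 941, b = 2527, c = 290, d = 425.
Risk in exposed = 941/3468 = 0.27134; risk in unexposed = 290/715 = 0.40559.
RR = 0.27134 / 0.40559 = 0.66899
The risk is 33% lower among the exposed than among the unexposed.

0.67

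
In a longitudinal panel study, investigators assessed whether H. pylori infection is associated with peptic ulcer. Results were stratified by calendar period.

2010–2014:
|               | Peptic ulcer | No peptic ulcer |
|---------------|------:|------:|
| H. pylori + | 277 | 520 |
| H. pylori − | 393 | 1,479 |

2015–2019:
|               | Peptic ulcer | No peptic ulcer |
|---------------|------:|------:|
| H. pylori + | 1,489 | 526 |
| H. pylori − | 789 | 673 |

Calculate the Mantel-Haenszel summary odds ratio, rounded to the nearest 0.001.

2.254

OR_MH = Σ(aᵢdᵢ/nᵢ) / Σ(bᵢcᵢ/nᵢ), where nᵢ is the stratum total.
Stratum 1 (2010–2014): n = 2669; a·d/n = 277·1479/2669 = 153.4968; b·c/n = 520·393/2669 = 76.5680
Stratum 2 (2015–2019): n = 3477; a·d/n = 1489·673/3477 = 288.2074; b·c/n = 526·789/3477 = 119.3598
OR_MH = (153.4968 + 288.2074) / (76.5680 + 119.3598) = 441.7042 / 195.9278 = 2.25442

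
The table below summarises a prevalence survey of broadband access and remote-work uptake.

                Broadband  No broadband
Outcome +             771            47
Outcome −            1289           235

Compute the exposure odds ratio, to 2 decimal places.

Reading the table with exposure as columns: a = 771 (Broadband, case), b = 1289 (Broadband, non-case), c = 47 (No broadband, case), d = 235.
OR = (a·d)/(b·c) = (771 × 235) / (1289 × 47) = 181185 / 60583 = 2.99069
The odds of remote-work uptake are about 2.99 times as high in the broadband group.

2.99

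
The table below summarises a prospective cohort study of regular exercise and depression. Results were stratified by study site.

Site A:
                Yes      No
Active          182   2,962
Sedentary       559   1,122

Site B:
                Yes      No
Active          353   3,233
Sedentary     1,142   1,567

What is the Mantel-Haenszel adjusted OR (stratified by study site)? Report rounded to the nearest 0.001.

OR_MH = Σ(aᵢdᵢ/nᵢ) / Σ(bᵢcᵢ/nᵢ), where nᵢ is the stratum total.
Stratum 1 (Site A): n = 4825; a·d/n = 182·1122/4825 = 42.3221; b·c/n = 2962·559/4825 = 343.1623
Stratum 2 (Site B): n = 6295; a·d/n = 353·1567/6295 = 87.8715; b·c/n = 3233·1142/6295 = 586.5109
OR_MH = (42.3221 + 87.8715) / (343.1623 + 586.5109) = 130.1936 / 929.6732 = 0.14004

0.140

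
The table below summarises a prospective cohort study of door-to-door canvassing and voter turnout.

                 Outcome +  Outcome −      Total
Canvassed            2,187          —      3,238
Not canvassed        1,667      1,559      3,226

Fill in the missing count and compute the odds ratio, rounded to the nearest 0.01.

The missing cell is in the exposed row: 3238 − 2187 = 1051.
So a = 2187, b = 1051, c = 1667, d = 1559.
OR = (a·d)/(b·c) = (2187 × 1559) / (1051 × 1667) = 3409533 / 1752017 = 1.94606

1.95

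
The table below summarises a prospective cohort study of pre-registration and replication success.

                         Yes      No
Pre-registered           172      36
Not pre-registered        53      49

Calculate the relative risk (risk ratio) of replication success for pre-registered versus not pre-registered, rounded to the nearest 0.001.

1.591

Cells: a = 172, b = 36, c = 53, d = 49.
Risk in exposed = 172/208 = 0.82692; risk in unexposed = 53/102 = 0.51961.
RR = 0.82692 / 0.51961 = 1.59144
The risk among the exposed is 1.59 times that among the unexposed.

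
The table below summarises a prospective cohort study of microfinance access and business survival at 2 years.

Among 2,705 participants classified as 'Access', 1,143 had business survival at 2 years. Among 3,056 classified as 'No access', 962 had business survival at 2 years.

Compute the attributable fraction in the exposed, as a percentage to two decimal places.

25.50

From the description: a = 1143, b = 1562, c = 962, d = 2094.
Risk in exposed = 1143/2705 = 0.42255; risk in unexposed = 962/3056 = 0.31479.
RR = 0.42255/0.31479 = 1.34232
AR% = (RR − 1)/RR × 100 = (1.34232 − 1)/1.34232 × 100 = 25.5023%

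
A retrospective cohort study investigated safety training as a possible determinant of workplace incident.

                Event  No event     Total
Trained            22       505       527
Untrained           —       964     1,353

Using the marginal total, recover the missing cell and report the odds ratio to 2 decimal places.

0.11

The missing cell is in the unexposed row: 1353 − 964 = 389.
So a = 22, b = 505, c = 389, d = 964.
OR = (a·d)/(b·c) = (22 × 964) / (505 × 389) = 21208 / 196445 = 0.10796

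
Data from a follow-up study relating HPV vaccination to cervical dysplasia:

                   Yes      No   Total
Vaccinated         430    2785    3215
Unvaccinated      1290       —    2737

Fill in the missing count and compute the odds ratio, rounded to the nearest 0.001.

The missing cell is in the unexposed row: 2737 − 1290 = 1447.
So a = 430, b = 2785, c = 1290, d = 1447.
OR = (a·d)/(b·c) = (430 × 1447) / (2785 × 1290) = 622210 / 3592650 = 0.17319

0.173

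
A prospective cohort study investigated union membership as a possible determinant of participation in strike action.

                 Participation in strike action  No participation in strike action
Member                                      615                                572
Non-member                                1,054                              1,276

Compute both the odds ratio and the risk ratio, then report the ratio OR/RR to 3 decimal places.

Cells: a = 615, b = 572, c = 1054, d = 1276.
OR = (615·1276)/(572·1054) = 784740/602888 = 1.30163
Risk in exposed = 615/1187 = 0.51811; risk in unexposed = 1054/2330 = 0.45236; RR = 1.14535
OR/RR = 1.30163 / 1.14535 = 1.13645
The outcome is not rare, so the OR lies further from 1 than the RR.

1.136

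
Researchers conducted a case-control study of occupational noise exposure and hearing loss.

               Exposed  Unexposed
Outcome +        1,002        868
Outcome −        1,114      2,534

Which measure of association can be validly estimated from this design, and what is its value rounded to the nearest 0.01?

Reading the table with exposure as columns: a = 1002 (Exposed, case), b = 1114 (Exposed, non-case), c = 868 (Unexposed, case), d = 2534.
This is a case-control study: participants were sampled on outcome status, so risks in the source population cannot be estimated directly — relative risk is not valid here. The odds ratio is the appropriate measure.
OR = (a·d)/(b·c) = (1002 × 2534) / (1114 × 868) = 2539068 / 966952 = 2.62585

2.63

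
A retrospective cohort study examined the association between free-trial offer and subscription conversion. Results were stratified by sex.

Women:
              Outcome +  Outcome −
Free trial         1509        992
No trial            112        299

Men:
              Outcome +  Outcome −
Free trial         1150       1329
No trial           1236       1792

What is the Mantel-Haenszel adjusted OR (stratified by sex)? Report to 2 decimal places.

1.57

OR_MH = Σ(aᵢdᵢ/nᵢ) / Σ(bᵢcᵢ/nᵢ), where nᵢ is the stratum total.
Stratum 1 (Women): n = 2912; a·d/n = 1509·299/2912 = 154.9420; b·c/n = 992·112/2912 = 38.1538
Stratum 2 (Men): n = 5507; a·d/n = 1150·1792/5507 = 374.2146; b·c/n = 1329·1236/5507 = 298.2829
OR_MH = (154.9420 + 374.2146) / (38.1538 + 298.2829) = 529.1566 / 336.4368 = 1.57283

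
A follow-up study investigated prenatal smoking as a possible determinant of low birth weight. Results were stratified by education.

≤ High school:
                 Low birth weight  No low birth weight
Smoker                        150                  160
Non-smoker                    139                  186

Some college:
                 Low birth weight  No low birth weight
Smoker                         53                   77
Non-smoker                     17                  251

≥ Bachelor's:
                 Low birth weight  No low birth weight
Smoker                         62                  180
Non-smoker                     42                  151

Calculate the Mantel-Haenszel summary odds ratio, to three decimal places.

OR_MH = Σ(aᵢdᵢ/nᵢ) / Σ(bᵢcᵢ/nᵢ), where nᵢ is the stratum total.
Stratum 1 (≤ High school): n = 635; a·d/n = 150·186/635 = 43.9370; b·c/n = 160·139/635 = 35.0236
Stratum 2 (Some college): n = 398; a·d/n = 53·251/398 = 33.4246; b·c/n = 77·17/398 = 3.2889
Stratum 3 (≥ Bachelor's): n = 435; a·d/n = 62·151/435 = 21.5218; b·c/n = 180·42/435 = 17.3793
OR_MH = (43.9370 + 33.4246 + 21.5218) / (35.0236 + 3.2889 + 17.3793) = 98.8835 / 55.6919 = 1.77555

1.776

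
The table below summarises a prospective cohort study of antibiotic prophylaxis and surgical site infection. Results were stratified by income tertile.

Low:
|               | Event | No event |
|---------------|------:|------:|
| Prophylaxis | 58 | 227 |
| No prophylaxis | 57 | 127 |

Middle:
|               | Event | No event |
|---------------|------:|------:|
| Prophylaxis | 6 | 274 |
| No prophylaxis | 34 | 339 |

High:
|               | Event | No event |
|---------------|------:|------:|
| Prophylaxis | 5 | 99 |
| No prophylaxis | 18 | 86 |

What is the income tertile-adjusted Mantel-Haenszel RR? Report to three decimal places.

RR_MH = Σ(aᵢ·n₀ᵢ/nᵢ) / Σ(cᵢ·n₁ᵢ/nᵢ), with n₁ᵢ = aᵢ+bᵢ (exposed), n₀ᵢ = cᵢ+dᵢ (unexposed), nᵢ = n₁ᵢ+n₀ᵢ.
Stratum 1 (Low): n₁ = 285, n₀ = 184, n = 469; a·n₀/n = 58·184/469 = 22.7548; c·n₁/n = 57·285/469 = 34.6375
Stratum 2 (Middle): n₁ = 280, n₀ = 373, n = 653; a·n₀/n = 6·373/653 = 3.4273; c·n₁/n = 34·280/653 = 14.5789
Stratum 3 (High): n₁ = 104, n₀ = 104, n = 208; a·n₀/n = 5·104/208 = 2.5000; c·n₁/n = 18·104/208 = 9.0000
RR_MH = (22.7548 + 3.4273 + 2.5000) / (34.6375 + 14.5789 + 9.0000) = 28.6821 / 58.2164 = 0.49268

0.493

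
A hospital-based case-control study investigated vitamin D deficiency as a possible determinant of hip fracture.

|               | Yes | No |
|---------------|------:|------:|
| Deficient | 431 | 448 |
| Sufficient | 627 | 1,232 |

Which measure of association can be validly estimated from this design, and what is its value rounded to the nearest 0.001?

1.890

Cells: a = 431, b = 448, c = 627, d = 1232.
This is a hospital-based case-control study: participants were sampled on outcome status, so risks in the source population cannot be estimated directly — relative risk is not valid here. The odds ratio is the appropriate measure.
OR = (a·d)/(b·c) = (431 × 1232) / (448 × 627) = 530992 / 280896 = 1.89035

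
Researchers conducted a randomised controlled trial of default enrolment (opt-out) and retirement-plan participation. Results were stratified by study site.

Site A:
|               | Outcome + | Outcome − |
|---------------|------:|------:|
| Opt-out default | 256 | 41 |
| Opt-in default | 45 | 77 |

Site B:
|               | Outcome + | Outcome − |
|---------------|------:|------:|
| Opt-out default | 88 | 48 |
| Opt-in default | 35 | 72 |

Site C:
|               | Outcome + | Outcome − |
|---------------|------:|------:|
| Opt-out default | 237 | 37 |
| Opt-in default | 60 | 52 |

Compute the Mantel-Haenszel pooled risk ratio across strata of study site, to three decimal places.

1.935

RR_MH = Σ(aᵢ·n₀ᵢ/nᵢ) / Σ(cᵢ·n₁ᵢ/nᵢ), with n₁ᵢ = aᵢ+bᵢ (exposed), n₀ᵢ = cᵢ+dᵢ (unexposed), nᵢ = n₁ᵢ+n₀ᵢ.
Stratum 1 (Site A): n₁ = 297, n₀ = 122, n = 419; a·n₀/n = 256·122/419 = 74.5394; c·n₁/n = 45·297/419 = 31.8974
Stratum 2 (Site B): n₁ = 136, n₀ = 107, n = 243; a·n₀/n = 88·107/243 = 38.7490; c·n₁/n = 35·136/243 = 19.5885
Stratum 3 (Site C): n₁ = 274, n₀ = 112, n = 386; a·n₀/n = 237·112/386 = 68.7668; c·n₁/n = 60·274/386 = 42.5907
RR_MH = (74.5394 + 38.7490 + 68.7668) / (31.8974 + 19.5885 + 42.5907) = 182.0552 / 94.0765 = 1.93518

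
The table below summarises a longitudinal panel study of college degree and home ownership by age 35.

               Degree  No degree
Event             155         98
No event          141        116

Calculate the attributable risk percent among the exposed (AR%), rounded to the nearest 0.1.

Reading the table with exposure as columns: a = 155 (Degree, case), b = 141 (Degree, non-case), c = 98 (No degree, case), d = 116.
Risk in exposed = 155/296 = 0.52365; risk in unexposed = 98/214 = 0.45794.
RR = 0.52365/0.45794 = 1.14348
AR% = (RR − 1)/RR × 100 = (1.14348 − 1)/1.14348 × 100 = 12.5475%

12.5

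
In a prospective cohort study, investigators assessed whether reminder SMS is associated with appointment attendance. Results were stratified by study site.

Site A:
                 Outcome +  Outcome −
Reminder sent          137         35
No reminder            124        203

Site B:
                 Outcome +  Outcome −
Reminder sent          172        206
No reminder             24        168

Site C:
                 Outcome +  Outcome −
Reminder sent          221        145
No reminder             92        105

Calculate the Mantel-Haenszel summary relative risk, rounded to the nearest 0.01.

RR_MH = Σ(aᵢ·n₀ᵢ/nᵢ) / Σ(cᵢ·n₁ᵢ/nᵢ), with n₁ᵢ = aᵢ+bᵢ (exposed), n₀ᵢ = cᵢ+dᵢ (unexposed), nᵢ = n₁ᵢ+n₀ᵢ.
Stratum 1 (Site A): n₁ = 172, n₀ = 327, n = 499; a·n₀/n = 137·327/499 = 89.7776; c·n₁/n = 124·172/499 = 42.7415
Stratum 2 (Site B): n₁ = 378, n₀ = 192, n = 570; a·n₀/n = 172·192/570 = 57.9368; c·n₁/n = 24·378/570 = 15.9158
Stratum 3 (Site C): n₁ = 366, n₀ = 197, n = 563; a·n₀/n = 221·197/563 = 77.3304; c·n₁/n = 92·366/563 = 59.8082
RR_MH = (89.7776 + 57.9368 + 77.3304) / (42.7415 + 15.9158 + 59.8082) = 225.0448 / 118.4654 = 1.89967

1.90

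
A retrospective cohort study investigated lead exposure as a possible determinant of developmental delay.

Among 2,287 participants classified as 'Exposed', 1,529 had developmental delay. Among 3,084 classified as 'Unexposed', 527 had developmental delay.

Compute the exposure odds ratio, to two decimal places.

9.79

From the description: a = 1529, b = 758, c = 527, d = 2557.
OR = (a·d)/(b·c) = (1529 × 2557) / (758 × 527) = 3909653 / 399466 = 9.78720
The odds of developmental delay are about 9.79 times as high in the exposed group.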